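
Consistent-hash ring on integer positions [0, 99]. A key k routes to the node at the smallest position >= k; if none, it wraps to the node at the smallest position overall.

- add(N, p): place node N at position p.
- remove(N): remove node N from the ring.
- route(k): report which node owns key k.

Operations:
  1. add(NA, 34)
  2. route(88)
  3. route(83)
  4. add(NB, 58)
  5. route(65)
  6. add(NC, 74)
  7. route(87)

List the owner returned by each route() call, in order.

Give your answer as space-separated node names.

Answer: NA NA NA NA

Derivation:
Op 1: add NA@34 -> ring=[34:NA]
Op 2: route key 88: none >= 88, wrap to smallest pos 34 -> NA
Op 3: route key 83: none >= 83, wrap to smallest pos 34 -> NA
Op 4: add NB@58 -> ring=[34:NA,58:NB]
Op 5: route key 65: none >= 65, wrap to smallest pos 34 -> NA
Op 6: add NC@74 -> ring=[34:NA,58:NB,74:NC]
Op 7: route key 87: none >= 87, wrap to smallest pos 34 -> NA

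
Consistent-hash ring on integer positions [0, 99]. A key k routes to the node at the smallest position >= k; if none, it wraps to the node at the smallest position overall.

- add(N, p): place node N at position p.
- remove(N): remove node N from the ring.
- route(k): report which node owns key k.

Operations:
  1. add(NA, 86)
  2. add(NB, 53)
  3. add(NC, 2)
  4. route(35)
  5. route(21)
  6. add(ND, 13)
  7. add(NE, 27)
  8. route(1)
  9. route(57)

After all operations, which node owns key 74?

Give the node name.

Answer: NA

Derivation:
Op 1: add NA@86 -> ring=[86:NA]
Op 2: add NB@53 -> ring=[53:NB,86:NA]
Op 3: add NC@2 -> ring=[2:NC,53:NB,86:NA]
Op 4: route key 35: smallest pos >= 35 is 53 -> NB
Op 5: route key 21: smallest pos >= 21 is 53 -> NB
Op 6: add ND@13 -> ring=[2:NC,13:ND,53:NB,86:NA]
Op 7: add NE@27 -> ring=[2:NC,13:ND,27:NE,53:NB,86:NA]
Op 8: route key 1: smallest pos >= 1 is 2 -> NC
Op 9: route key 57: smallest pos >= 57 is 86 -> NA
Final route key 74: smallest pos >= 74 is 86 -> NA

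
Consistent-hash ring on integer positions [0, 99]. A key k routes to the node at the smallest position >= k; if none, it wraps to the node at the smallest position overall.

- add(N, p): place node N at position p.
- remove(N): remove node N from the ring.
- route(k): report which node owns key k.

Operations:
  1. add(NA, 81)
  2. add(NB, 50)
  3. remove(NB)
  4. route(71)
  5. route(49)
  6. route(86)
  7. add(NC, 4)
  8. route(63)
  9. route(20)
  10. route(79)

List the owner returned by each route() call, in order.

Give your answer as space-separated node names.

Op 1: add NA@81 -> ring=[81:NA]
Op 2: add NB@50 -> ring=[50:NB,81:NA]
Op 3: remove NB -> ring=[81:NA]
Op 4: route key 71: smallest pos >= 71 is 81 -> NA
Op 5: route key 49: smallest pos >= 49 is 81 -> NA
Op 6: route key 86: none >= 86, wrap to smallest pos 81 -> NA
Op 7: add NC@4 -> ring=[4:NC,81:NA]
Op 8: route key 63: smallest pos >= 63 is 81 -> NA
Op 9: route key 20: smallest pos >= 20 is 81 -> NA
Op 10: route key 79: smallest pos >= 79 is 81 -> NA

Answer: NA NA NA NA NA NA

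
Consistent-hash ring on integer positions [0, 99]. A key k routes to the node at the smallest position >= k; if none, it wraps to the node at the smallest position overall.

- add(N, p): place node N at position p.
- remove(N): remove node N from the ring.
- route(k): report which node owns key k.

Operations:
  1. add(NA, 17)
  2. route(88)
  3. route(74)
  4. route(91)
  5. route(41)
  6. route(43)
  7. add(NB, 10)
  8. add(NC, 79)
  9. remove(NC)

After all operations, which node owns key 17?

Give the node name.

Answer: NA

Derivation:
Op 1: add NA@17 -> ring=[17:NA]
Op 2: route key 88: none >= 88, wrap to smallest pos 17 -> NA
Op 3: route key 74: none >= 74, wrap to smallest pos 17 -> NA
Op 4: route key 91: none >= 91, wrap to smallest pos 17 -> NA
Op 5: route key 41: none >= 41, wrap to smallest pos 17 -> NA
Op 6: route key 43: none >= 43, wrap to smallest pos 17 -> NA
Op 7: add NB@10 -> ring=[10:NB,17:NA]
Op 8: add NC@79 -> ring=[10:NB,17:NA,79:NC]
Op 9: remove NC -> ring=[10:NB,17:NA]
Final route key 17: smallest pos >= 17 is 17 -> NA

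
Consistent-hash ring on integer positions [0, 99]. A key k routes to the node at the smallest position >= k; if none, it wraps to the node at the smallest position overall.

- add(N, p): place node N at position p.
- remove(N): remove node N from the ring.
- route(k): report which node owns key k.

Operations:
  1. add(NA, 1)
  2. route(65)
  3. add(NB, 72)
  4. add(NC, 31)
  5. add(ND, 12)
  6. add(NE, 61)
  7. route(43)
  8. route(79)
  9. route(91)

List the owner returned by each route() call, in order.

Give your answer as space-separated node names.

Op 1: add NA@1 -> ring=[1:NA]
Op 2: route key 65: none >= 65, wrap to smallest pos 1 -> NA
Op 3: add NB@72 -> ring=[1:NA,72:NB]
Op 4: add NC@31 -> ring=[1:NA,31:NC,72:NB]
Op 5: add ND@12 -> ring=[1:NA,12:ND,31:NC,72:NB]
Op 6: add NE@61 -> ring=[1:NA,12:ND,31:NC,61:NE,72:NB]
Op 7: route key 43: smallest pos >= 43 is 61 -> NE
Op 8: route key 79: none >= 79, wrap to smallest pos 1 -> NA
Op 9: route key 91: none >= 91, wrap to smallest pos 1 -> NA

Answer: NA NE NA NA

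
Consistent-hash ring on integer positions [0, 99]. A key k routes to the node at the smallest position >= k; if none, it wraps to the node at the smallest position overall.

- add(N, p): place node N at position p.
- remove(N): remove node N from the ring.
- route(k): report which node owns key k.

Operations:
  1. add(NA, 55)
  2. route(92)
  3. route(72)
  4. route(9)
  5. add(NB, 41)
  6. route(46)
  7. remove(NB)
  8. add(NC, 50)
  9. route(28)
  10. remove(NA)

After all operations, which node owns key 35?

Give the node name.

Answer: NC

Derivation:
Op 1: add NA@55 -> ring=[55:NA]
Op 2: route key 92: none >= 92, wrap to smallest pos 55 -> NA
Op 3: route key 72: none >= 72, wrap to smallest pos 55 -> NA
Op 4: route key 9: smallest pos >= 9 is 55 -> NA
Op 5: add NB@41 -> ring=[41:NB,55:NA]
Op 6: route key 46: smallest pos >= 46 is 55 -> NA
Op 7: remove NB -> ring=[55:NA]
Op 8: add NC@50 -> ring=[50:NC,55:NA]
Op 9: route key 28: smallest pos >= 28 is 50 -> NC
Op 10: remove NA -> ring=[50:NC]
Final route key 35: smallest pos >= 35 is 50 -> NC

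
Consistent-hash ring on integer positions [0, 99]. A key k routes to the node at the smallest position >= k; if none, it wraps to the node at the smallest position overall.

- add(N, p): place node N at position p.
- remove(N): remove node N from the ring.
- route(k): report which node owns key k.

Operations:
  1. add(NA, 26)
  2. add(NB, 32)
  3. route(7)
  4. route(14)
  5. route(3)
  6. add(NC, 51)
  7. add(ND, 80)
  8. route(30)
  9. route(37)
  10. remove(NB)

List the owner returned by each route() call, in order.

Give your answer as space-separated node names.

Op 1: add NA@26 -> ring=[26:NA]
Op 2: add NB@32 -> ring=[26:NA,32:NB]
Op 3: route key 7: smallest pos >= 7 is 26 -> NA
Op 4: route key 14: smallest pos >= 14 is 26 -> NA
Op 5: route key 3: smallest pos >= 3 is 26 -> NA
Op 6: add NC@51 -> ring=[26:NA,32:NB,51:NC]
Op 7: add ND@80 -> ring=[26:NA,32:NB,51:NC,80:ND]
Op 8: route key 30: smallest pos >= 30 is 32 -> NB
Op 9: route key 37: smallest pos >= 37 is 51 -> NC
Op 10: remove NB -> ring=[26:NA,51:NC,80:ND]

Answer: NA NA NA NB NC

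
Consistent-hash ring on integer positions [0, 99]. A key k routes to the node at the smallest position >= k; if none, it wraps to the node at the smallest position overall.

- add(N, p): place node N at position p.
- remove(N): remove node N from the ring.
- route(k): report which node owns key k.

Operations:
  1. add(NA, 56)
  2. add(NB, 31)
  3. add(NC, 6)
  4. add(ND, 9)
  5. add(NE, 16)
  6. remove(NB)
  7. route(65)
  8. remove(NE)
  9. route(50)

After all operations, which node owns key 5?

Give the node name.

Op 1: add NA@56 -> ring=[56:NA]
Op 2: add NB@31 -> ring=[31:NB,56:NA]
Op 3: add NC@6 -> ring=[6:NC,31:NB,56:NA]
Op 4: add ND@9 -> ring=[6:NC,9:ND,31:NB,56:NA]
Op 5: add NE@16 -> ring=[6:NC,9:ND,16:NE,31:NB,56:NA]
Op 6: remove NB -> ring=[6:NC,9:ND,16:NE,56:NA]
Op 7: route key 65: none >= 65, wrap to smallest pos 6 -> NC
Op 8: remove NE -> ring=[6:NC,9:ND,56:NA]
Op 9: route key 50: smallest pos >= 50 is 56 -> NA
Final route key 5: smallest pos >= 5 is 6 -> NC

Answer: NC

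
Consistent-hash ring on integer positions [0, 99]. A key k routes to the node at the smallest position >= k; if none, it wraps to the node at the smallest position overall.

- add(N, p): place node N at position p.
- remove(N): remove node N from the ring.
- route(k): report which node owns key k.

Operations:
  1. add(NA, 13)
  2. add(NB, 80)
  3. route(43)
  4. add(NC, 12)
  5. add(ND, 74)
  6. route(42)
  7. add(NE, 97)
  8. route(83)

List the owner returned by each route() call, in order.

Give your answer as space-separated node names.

Answer: NB ND NE

Derivation:
Op 1: add NA@13 -> ring=[13:NA]
Op 2: add NB@80 -> ring=[13:NA,80:NB]
Op 3: route key 43: smallest pos >= 43 is 80 -> NB
Op 4: add NC@12 -> ring=[12:NC,13:NA,80:NB]
Op 5: add ND@74 -> ring=[12:NC,13:NA,74:ND,80:NB]
Op 6: route key 42: smallest pos >= 42 is 74 -> ND
Op 7: add NE@97 -> ring=[12:NC,13:NA,74:ND,80:NB,97:NE]
Op 8: route key 83: smallest pos >= 83 is 97 -> NE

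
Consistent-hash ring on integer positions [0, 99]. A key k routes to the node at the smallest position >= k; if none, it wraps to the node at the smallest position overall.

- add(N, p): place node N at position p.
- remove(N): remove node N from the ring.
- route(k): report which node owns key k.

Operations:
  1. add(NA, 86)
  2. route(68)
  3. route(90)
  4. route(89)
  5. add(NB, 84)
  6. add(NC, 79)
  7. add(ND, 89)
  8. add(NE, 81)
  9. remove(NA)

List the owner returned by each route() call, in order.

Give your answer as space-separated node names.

Answer: NA NA NA

Derivation:
Op 1: add NA@86 -> ring=[86:NA]
Op 2: route key 68: smallest pos >= 68 is 86 -> NA
Op 3: route key 90: none >= 90, wrap to smallest pos 86 -> NA
Op 4: route key 89: none >= 89, wrap to smallest pos 86 -> NA
Op 5: add NB@84 -> ring=[84:NB,86:NA]
Op 6: add NC@79 -> ring=[79:NC,84:NB,86:NA]
Op 7: add ND@89 -> ring=[79:NC,84:NB,86:NA,89:ND]
Op 8: add NE@81 -> ring=[79:NC,81:NE,84:NB,86:NA,89:ND]
Op 9: remove NA -> ring=[79:NC,81:NE,84:NB,89:ND]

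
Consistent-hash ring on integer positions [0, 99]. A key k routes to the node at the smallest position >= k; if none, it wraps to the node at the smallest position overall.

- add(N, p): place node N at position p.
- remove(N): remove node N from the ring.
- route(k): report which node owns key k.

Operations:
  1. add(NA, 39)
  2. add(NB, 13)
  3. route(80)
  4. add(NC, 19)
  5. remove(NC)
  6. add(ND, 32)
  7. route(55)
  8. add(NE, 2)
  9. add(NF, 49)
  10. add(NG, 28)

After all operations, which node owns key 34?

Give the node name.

Answer: NA

Derivation:
Op 1: add NA@39 -> ring=[39:NA]
Op 2: add NB@13 -> ring=[13:NB,39:NA]
Op 3: route key 80: none >= 80, wrap to smallest pos 13 -> NB
Op 4: add NC@19 -> ring=[13:NB,19:NC,39:NA]
Op 5: remove NC -> ring=[13:NB,39:NA]
Op 6: add ND@32 -> ring=[13:NB,32:ND,39:NA]
Op 7: route key 55: none >= 55, wrap to smallest pos 13 -> NB
Op 8: add NE@2 -> ring=[2:NE,13:NB,32:ND,39:NA]
Op 9: add NF@49 -> ring=[2:NE,13:NB,32:ND,39:NA,49:NF]
Op 10: add NG@28 -> ring=[2:NE,13:NB,28:NG,32:ND,39:NA,49:NF]
Final route key 34: smallest pos >= 34 is 39 -> NA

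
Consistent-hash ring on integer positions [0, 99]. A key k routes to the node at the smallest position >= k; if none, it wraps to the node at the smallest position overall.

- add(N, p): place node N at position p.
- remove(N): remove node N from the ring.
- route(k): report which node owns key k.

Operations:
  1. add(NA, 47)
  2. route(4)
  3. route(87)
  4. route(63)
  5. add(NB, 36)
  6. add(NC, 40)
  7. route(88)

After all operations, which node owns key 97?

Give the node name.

Op 1: add NA@47 -> ring=[47:NA]
Op 2: route key 4: smallest pos >= 4 is 47 -> NA
Op 3: route key 87: none >= 87, wrap to smallest pos 47 -> NA
Op 4: route key 63: none >= 63, wrap to smallest pos 47 -> NA
Op 5: add NB@36 -> ring=[36:NB,47:NA]
Op 6: add NC@40 -> ring=[36:NB,40:NC,47:NA]
Op 7: route key 88: none >= 88, wrap to smallest pos 36 -> NB
Final route key 97: none >= 97, wrap to smallest pos 36 -> NB

Answer: NB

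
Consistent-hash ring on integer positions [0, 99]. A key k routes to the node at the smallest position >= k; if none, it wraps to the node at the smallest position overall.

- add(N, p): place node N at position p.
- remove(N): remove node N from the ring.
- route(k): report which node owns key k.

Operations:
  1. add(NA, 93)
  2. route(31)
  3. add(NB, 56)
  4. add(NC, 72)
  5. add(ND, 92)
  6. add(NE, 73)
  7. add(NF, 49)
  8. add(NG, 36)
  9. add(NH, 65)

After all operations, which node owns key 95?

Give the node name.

Op 1: add NA@93 -> ring=[93:NA]
Op 2: route key 31: smallest pos >= 31 is 93 -> NA
Op 3: add NB@56 -> ring=[56:NB,93:NA]
Op 4: add NC@72 -> ring=[56:NB,72:NC,93:NA]
Op 5: add ND@92 -> ring=[56:NB,72:NC,92:ND,93:NA]
Op 6: add NE@73 -> ring=[56:NB,72:NC,73:NE,92:ND,93:NA]
Op 7: add NF@49 -> ring=[49:NF,56:NB,72:NC,73:NE,92:ND,93:NA]
Op 8: add NG@36 -> ring=[36:NG,49:NF,56:NB,72:NC,73:NE,92:ND,93:NA]
Op 9: add NH@65 -> ring=[36:NG,49:NF,56:NB,65:NH,72:NC,73:NE,92:ND,93:NA]
Final route key 95: none >= 95, wrap to smallest pos 36 -> NG

Answer: NG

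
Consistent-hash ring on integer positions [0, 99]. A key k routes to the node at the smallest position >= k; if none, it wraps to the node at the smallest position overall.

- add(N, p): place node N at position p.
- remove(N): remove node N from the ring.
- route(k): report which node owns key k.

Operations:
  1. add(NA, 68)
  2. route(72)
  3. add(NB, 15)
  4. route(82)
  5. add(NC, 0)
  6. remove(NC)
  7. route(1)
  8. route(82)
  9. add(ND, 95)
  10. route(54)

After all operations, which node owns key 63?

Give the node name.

Op 1: add NA@68 -> ring=[68:NA]
Op 2: route key 72: none >= 72, wrap to smallest pos 68 -> NA
Op 3: add NB@15 -> ring=[15:NB,68:NA]
Op 4: route key 82: none >= 82, wrap to smallest pos 15 -> NB
Op 5: add NC@0 -> ring=[0:NC,15:NB,68:NA]
Op 6: remove NC -> ring=[15:NB,68:NA]
Op 7: route key 1: smallest pos >= 1 is 15 -> NB
Op 8: route key 82: none >= 82, wrap to smallest pos 15 -> NB
Op 9: add ND@95 -> ring=[15:NB,68:NA,95:ND]
Op 10: route key 54: smallest pos >= 54 is 68 -> NA
Final route key 63: smallest pos >= 63 is 68 -> NA

Answer: NA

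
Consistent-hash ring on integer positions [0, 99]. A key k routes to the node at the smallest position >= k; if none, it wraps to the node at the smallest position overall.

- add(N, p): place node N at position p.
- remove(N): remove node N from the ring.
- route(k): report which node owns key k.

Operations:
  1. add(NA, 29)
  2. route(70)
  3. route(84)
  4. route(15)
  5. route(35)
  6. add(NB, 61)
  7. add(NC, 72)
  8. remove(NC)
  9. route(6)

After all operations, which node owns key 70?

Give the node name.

Op 1: add NA@29 -> ring=[29:NA]
Op 2: route key 70: none >= 70, wrap to smallest pos 29 -> NA
Op 3: route key 84: none >= 84, wrap to smallest pos 29 -> NA
Op 4: route key 15: smallest pos >= 15 is 29 -> NA
Op 5: route key 35: none >= 35, wrap to smallest pos 29 -> NA
Op 6: add NB@61 -> ring=[29:NA,61:NB]
Op 7: add NC@72 -> ring=[29:NA,61:NB,72:NC]
Op 8: remove NC -> ring=[29:NA,61:NB]
Op 9: route key 6: smallest pos >= 6 is 29 -> NA
Final route key 70: none >= 70, wrap to smallest pos 29 -> NA

Answer: NA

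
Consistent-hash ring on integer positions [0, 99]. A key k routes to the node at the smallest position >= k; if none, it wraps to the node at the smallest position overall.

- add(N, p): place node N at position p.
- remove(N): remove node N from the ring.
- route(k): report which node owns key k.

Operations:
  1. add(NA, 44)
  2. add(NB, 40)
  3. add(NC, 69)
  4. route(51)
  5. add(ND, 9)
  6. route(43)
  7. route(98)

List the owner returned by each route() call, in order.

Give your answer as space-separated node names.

Answer: NC NA ND

Derivation:
Op 1: add NA@44 -> ring=[44:NA]
Op 2: add NB@40 -> ring=[40:NB,44:NA]
Op 3: add NC@69 -> ring=[40:NB,44:NA,69:NC]
Op 4: route key 51: smallest pos >= 51 is 69 -> NC
Op 5: add ND@9 -> ring=[9:ND,40:NB,44:NA,69:NC]
Op 6: route key 43: smallest pos >= 43 is 44 -> NA
Op 7: route key 98: none >= 98, wrap to smallest pos 9 -> ND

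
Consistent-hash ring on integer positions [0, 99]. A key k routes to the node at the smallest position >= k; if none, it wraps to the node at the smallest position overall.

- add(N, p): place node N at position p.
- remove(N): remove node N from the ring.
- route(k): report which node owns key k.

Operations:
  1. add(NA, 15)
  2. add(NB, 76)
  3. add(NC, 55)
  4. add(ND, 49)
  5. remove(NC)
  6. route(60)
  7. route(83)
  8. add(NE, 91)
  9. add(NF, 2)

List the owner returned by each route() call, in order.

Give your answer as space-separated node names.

Answer: NB NA

Derivation:
Op 1: add NA@15 -> ring=[15:NA]
Op 2: add NB@76 -> ring=[15:NA,76:NB]
Op 3: add NC@55 -> ring=[15:NA,55:NC,76:NB]
Op 4: add ND@49 -> ring=[15:NA,49:ND,55:NC,76:NB]
Op 5: remove NC -> ring=[15:NA,49:ND,76:NB]
Op 6: route key 60: smallest pos >= 60 is 76 -> NB
Op 7: route key 83: none >= 83, wrap to smallest pos 15 -> NA
Op 8: add NE@91 -> ring=[15:NA,49:ND,76:NB,91:NE]
Op 9: add NF@2 -> ring=[2:NF,15:NA,49:ND,76:NB,91:NE]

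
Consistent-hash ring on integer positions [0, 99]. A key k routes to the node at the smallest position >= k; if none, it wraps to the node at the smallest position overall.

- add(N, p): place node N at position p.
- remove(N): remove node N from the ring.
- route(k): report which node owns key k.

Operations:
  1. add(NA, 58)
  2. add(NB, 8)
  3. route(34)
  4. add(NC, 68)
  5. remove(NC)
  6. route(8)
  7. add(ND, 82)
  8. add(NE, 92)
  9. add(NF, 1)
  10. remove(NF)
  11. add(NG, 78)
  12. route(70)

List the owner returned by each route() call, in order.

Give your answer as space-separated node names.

Op 1: add NA@58 -> ring=[58:NA]
Op 2: add NB@8 -> ring=[8:NB,58:NA]
Op 3: route key 34: smallest pos >= 34 is 58 -> NA
Op 4: add NC@68 -> ring=[8:NB,58:NA,68:NC]
Op 5: remove NC -> ring=[8:NB,58:NA]
Op 6: route key 8: smallest pos >= 8 is 8 -> NB
Op 7: add ND@82 -> ring=[8:NB,58:NA,82:ND]
Op 8: add NE@92 -> ring=[8:NB,58:NA,82:ND,92:NE]
Op 9: add NF@1 -> ring=[1:NF,8:NB,58:NA,82:ND,92:NE]
Op 10: remove NF -> ring=[8:NB,58:NA,82:ND,92:NE]
Op 11: add NG@78 -> ring=[8:NB,58:NA,78:NG,82:ND,92:NE]
Op 12: route key 70: smallest pos >= 70 is 78 -> NG

Answer: NA NB NG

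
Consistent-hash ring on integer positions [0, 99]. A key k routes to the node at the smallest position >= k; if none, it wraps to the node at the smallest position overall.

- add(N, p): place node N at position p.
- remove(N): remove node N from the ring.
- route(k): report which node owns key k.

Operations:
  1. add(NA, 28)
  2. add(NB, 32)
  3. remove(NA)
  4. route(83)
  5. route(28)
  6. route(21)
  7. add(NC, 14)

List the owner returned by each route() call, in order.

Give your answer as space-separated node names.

Op 1: add NA@28 -> ring=[28:NA]
Op 2: add NB@32 -> ring=[28:NA,32:NB]
Op 3: remove NA -> ring=[32:NB]
Op 4: route key 83: none >= 83, wrap to smallest pos 32 -> NB
Op 5: route key 28: smallest pos >= 28 is 32 -> NB
Op 6: route key 21: smallest pos >= 21 is 32 -> NB
Op 7: add NC@14 -> ring=[14:NC,32:NB]

Answer: NB NB NB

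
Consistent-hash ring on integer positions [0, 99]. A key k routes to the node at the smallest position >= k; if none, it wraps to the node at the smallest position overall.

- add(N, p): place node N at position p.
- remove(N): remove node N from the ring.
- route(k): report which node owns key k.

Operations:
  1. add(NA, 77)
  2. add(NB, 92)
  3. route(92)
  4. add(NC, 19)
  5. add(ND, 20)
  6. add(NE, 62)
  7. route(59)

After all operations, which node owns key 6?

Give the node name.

Op 1: add NA@77 -> ring=[77:NA]
Op 2: add NB@92 -> ring=[77:NA,92:NB]
Op 3: route key 92: smallest pos >= 92 is 92 -> NB
Op 4: add NC@19 -> ring=[19:NC,77:NA,92:NB]
Op 5: add ND@20 -> ring=[19:NC,20:ND,77:NA,92:NB]
Op 6: add NE@62 -> ring=[19:NC,20:ND,62:NE,77:NA,92:NB]
Op 7: route key 59: smallest pos >= 59 is 62 -> NE
Final route key 6: smallest pos >= 6 is 19 -> NC

Answer: NC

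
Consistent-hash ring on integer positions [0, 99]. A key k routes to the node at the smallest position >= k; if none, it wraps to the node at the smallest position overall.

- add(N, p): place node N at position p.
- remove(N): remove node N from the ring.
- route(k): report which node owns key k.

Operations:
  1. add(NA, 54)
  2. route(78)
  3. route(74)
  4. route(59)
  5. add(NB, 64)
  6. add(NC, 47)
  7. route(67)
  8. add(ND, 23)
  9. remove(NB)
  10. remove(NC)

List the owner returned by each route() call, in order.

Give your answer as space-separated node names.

Answer: NA NA NA NC

Derivation:
Op 1: add NA@54 -> ring=[54:NA]
Op 2: route key 78: none >= 78, wrap to smallest pos 54 -> NA
Op 3: route key 74: none >= 74, wrap to smallest pos 54 -> NA
Op 4: route key 59: none >= 59, wrap to smallest pos 54 -> NA
Op 5: add NB@64 -> ring=[54:NA,64:NB]
Op 6: add NC@47 -> ring=[47:NC,54:NA,64:NB]
Op 7: route key 67: none >= 67, wrap to smallest pos 47 -> NC
Op 8: add ND@23 -> ring=[23:ND,47:NC,54:NA,64:NB]
Op 9: remove NB -> ring=[23:ND,47:NC,54:NA]
Op 10: remove NC -> ring=[23:ND,54:NA]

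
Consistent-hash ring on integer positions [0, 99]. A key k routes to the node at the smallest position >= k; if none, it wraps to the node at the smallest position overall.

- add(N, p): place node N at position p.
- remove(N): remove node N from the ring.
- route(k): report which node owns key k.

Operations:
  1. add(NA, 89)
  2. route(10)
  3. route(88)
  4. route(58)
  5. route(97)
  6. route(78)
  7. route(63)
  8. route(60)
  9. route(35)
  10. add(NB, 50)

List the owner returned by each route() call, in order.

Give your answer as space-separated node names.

Op 1: add NA@89 -> ring=[89:NA]
Op 2: route key 10: smallest pos >= 10 is 89 -> NA
Op 3: route key 88: smallest pos >= 88 is 89 -> NA
Op 4: route key 58: smallest pos >= 58 is 89 -> NA
Op 5: route key 97: none >= 97, wrap to smallest pos 89 -> NA
Op 6: route key 78: smallest pos >= 78 is 89 -> NA
Op 7: route key 63: smallest pos >= 63 is 89 -> NA
Op 8: route key 60: smallest pos >= 60 is 89 -> NA
Op 9: route key 35: smallest pos >= 35 is 89 -> NA
Op 10: add NB@50 -> ring=[50:NB,89:NA]

Answer: NA NA NA NA NA NA NA NA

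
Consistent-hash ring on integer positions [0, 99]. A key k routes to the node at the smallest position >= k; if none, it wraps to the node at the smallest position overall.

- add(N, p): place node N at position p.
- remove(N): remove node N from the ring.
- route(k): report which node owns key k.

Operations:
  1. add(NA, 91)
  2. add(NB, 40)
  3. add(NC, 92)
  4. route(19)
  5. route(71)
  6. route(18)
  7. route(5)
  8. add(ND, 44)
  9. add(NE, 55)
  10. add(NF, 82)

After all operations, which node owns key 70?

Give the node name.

Answer: NF

Derivation:
Op 1: add NA@91 -> ring=[91:NA]
Op 2: add NB@40 -> ring=[40:NB,91:NA]
Op 3: add NC@92 -> ring=[40:NB,91:NA,92:NC]
Op 4: route key 19: smallest pos >= 19 is 40 -> NB
Op 5: route key 71: smallest pos >= 71 is 91 -> NA
Op 6: route key 18: smallest pos >= 18 is 40 -> NB
Op 7: route key 5: smallest pos >= 5 is 40 -> NB
Op 8: add ND@44 -> ring=[40:NB,44:ND,91:NA,92:NC]
Op 9: add NE@55 -> ring=[40:NB,44:ND,55:NE,91:NA,92:NC]
Op 10: add NF@82 -> ring=[40:NB,44:ND,55:NE,82:NF,91:NA,92:NC]
Final route key 70: smallest pos >= 70 is 82 -> NF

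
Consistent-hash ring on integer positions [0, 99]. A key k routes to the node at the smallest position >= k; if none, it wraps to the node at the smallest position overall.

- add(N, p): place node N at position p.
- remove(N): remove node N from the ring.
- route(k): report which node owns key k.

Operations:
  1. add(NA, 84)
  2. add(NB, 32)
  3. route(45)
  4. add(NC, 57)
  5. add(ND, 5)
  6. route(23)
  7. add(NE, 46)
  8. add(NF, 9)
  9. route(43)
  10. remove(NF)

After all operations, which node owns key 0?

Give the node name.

Answer: ND

Derivation:
Op 1: add NA@84 -> ring=[84:NA]
Op 2: add NB@32 -> ring=[32:NB,84:NA]
Op 3: route key 45: smallest pos >= 45 is 84 -> NA
Op 4: add NC@57 -> ring=[32:NB,57:NC,84:NA]
Op 5: add ND@5 -> ring=[5:ND,32:NB,57:NC,84:NA]
Op 6: route key 23: smallest pos >= 23 is 32 -> NB
Op 7: add NE@46 -> ring=[5:ND,32:NB,46:NE,57:NC,84:NA]
Op 8: add NF@9 -> ring=[5:ND,9:NF,32:NB,46:NE,57:NC,84:NA]
Op 9: route key 43: smallest pos >= 43 is 46 -> NE
Op 10: remove NF -> ring=[5:ND,32:NB,46:NE,57:NC,84:NA]
Final route key 0: smallest pos >= 0 is 5 -> ND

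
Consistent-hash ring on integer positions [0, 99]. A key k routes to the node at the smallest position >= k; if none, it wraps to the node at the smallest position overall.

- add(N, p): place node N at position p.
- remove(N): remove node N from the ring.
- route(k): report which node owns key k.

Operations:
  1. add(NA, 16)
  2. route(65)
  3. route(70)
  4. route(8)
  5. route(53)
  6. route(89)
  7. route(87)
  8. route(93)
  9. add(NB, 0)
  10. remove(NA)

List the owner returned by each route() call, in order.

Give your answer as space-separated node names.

Op 1: add NA@16 -> ring=[16:NA]
Op 2: route key 65: none >= 65, wrap to smallest pos 16 -> NA
Op 3: route key 70: none >= 70, wrap to smallest pos 16 -> NA
Op 4: route key 8: smallest pos >= 8 is 16 -> NA
Op 5: route key 53: none >= 53, wrap to smallest pos 16 -> NA
Op 6: route key 89: none >= 89, wrap to smallest pos 16 -> NA
Op 7: route key 87: none >= 87, wrap to smallest pos 16 -> NA
Op 8: route key 93: none >= 93, wrap to smallest pos 16 -> NA
Op 9: add NB@0 -> ring=[0:NB,16:NA]
Op 10: remove NA -> ring=[0:NB]

Answer: NA NA NA NA NA NA NA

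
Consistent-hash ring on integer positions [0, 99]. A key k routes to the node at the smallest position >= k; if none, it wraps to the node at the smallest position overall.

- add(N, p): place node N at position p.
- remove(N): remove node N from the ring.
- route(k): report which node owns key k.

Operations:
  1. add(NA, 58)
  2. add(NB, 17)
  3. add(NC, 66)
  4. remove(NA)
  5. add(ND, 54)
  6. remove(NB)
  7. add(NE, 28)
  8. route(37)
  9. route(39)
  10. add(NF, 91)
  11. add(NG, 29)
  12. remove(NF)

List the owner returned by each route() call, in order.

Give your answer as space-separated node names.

Answer: ND ND

Derivation:
Op 1: add NA@58 -> ring=[58:NA]
Op 2: add NB@17 -> ring=[17:NB,58:NA]
Op 3: add NC@66 -> ring=[17:NB,58:NA,66:NC]
Op 4: remove NA -> ring=[17:NB,66:NC]
Op 5: add ND@54 -> ring=[17:NB,54:ND,66:NC]
Op 6: remove NB -> ring=[54:ND,66:NC]
Op 7: add NE@28 -> ring=[28:NE,54:ND,66:NC]
Op 8: route key 37: smallest pos >= 37 is 54 -> ND
Op 9: route key 39: smallest pos >= 39 is 54 -> ND
Op 10: add NF@91 -> ring=[28:NE,54:ND,66:NC,91:NF]
Op 11: add NG@29 -> ring=[28:NE,29:NG,54:ND,66:NC,91:NF]
Op 12: remove NF -> ring=[28:NE,29:NG,54:ND,66:NC]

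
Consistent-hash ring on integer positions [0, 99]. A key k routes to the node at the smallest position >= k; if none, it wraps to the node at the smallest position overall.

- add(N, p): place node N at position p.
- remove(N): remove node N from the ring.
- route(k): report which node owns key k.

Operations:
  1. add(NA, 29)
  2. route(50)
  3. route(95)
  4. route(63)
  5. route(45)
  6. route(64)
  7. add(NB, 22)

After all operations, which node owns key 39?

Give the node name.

Answer: NB

Derivation:
Op 1: add NA@29 -> ring=[29:NA]
Op 2: route key 50: none >= 50, wrap to smallest pos 29 -> NA
Op 3: route key 95: none >= 95, wrap to smallest pos 29 -> NA
Op 4: route key 63: none >= 63, wrap to smallest pos 29 -> NA
Op 5: route key 45: none >= 45, wrap to smallest pos 29 -> NA
Op 6: route key 64: none >= 64, wrap to smallest pos 29 -> NA
Op 7: add NB@22 -> ring=[22:NB,29:NA]
Final route key 39: none >= 39, wrap to smallest pos 22 -> NB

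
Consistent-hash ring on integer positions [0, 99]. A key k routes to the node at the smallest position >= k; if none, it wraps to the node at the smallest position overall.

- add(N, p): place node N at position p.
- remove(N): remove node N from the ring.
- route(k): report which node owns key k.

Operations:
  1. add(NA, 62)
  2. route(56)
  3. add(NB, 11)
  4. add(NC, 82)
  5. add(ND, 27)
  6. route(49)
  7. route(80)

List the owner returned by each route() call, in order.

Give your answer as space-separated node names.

Answer: NA NA NC

Derivation:
Op 1: add NA@62 -> ring=[62:NA]
Op 2: route key 56: smallest pos >= 56 is 62 -> NA
Op 3: add NB@11 -> ring=[11:NB,62:NA]
Op 4: add NC@82 -> ring=[11:NB,62:NA,82:NC]
Op 5: add ND@27 -> ring=[11:NB,27:ND,62:NA,82:NC]
Op 6: route key 49: smallest pos >= 49 is 62 -> NA
Op 7: route key 80: smallest pos >= 80 is 82 -> NC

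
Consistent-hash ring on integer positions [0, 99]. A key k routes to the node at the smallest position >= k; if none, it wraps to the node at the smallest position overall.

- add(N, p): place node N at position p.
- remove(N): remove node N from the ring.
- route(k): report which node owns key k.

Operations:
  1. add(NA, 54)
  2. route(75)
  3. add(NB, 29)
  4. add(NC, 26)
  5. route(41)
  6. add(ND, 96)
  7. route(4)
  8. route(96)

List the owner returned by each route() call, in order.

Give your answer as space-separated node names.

Op 1: add NA@54 -> ring=[54:NA]
Op 2: route key 75: none >= 75, wrap to smallest pos 54 -> NA
Op 3: add NB@29 -> ring=[29:NB,54:NA]
Op 4: add NC@26 -> ring=[26:NC,29:NB,54:NA]
Op 5: route key 41: smallest pos >= 41 is 54 -> NA
Op 6: add ND@96 -> ring=[26:NC,29:NB,54:NA,96:ND]
Op 7: route key 4: smallest pos >= 4 is 26 -> NC
Op 8: route key 96: smallest pos >= 96 is 96 -> ND

Answer: NA NA NC ND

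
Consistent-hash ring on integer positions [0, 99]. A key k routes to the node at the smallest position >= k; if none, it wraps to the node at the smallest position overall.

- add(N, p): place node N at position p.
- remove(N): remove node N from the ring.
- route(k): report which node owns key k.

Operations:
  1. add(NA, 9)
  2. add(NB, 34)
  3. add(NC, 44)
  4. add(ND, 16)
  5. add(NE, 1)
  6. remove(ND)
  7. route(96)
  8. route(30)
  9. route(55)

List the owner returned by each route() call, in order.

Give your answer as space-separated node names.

Answer: NE NB NE

Derivation:
Op 1: add NA@9 -> ring=[9:NA]
Op 2: add NB@34 -> ring=[9:NA,34:NB]
Op 3: add NC@44 -> ring=[9:NA,34:NB,44:NC]
Op 4: add ND@16 -> ring=[9:NA,16:ND,34:NB,44:NC]
Op 5: add NE@1 -> ring=[1:NE,9:NA,16:ND,34:NB,44:NC]
Op 6: remove ND -> ring=[1:NE,9:NA,34:NB,44:NC]
Op 7: route key 96: none >= 96, wrap to smallest pos 1 -> NE
Op 8: route key 30: smallest pos >= 30 is 34 -> NB
Op 9: route key 55: none >= 55, wrap to smallest pos 1 -> NE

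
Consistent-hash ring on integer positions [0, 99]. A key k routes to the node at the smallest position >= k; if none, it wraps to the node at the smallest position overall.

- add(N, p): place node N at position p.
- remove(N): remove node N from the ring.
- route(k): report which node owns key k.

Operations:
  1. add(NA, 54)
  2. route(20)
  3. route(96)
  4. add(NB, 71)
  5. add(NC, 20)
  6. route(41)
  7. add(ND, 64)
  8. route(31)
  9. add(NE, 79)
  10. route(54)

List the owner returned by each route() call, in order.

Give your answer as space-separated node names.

Answer: NA NA NA NA NA

Derivation:
Op 1: add NA@54 -> ring=[54:NA]
Op 2: route key 20: smallest pos >= 20 is 54 -> NA
Op 3: route key 96: none >= 96, wrap to smallest pos 54 -> NA
Op 4: add NB@71 -> ring=[54:NA,71:NB]
Op 5: add NC@20 -> ring=[20:NC,54:NA,71:NB]
Op 6: route key 41: smallest pos >= 41 is 54 -> NA
Op 7: add ND@64 -> ring=[20:NC,54:NA,64:ND,71:NB]
Op 8: route key 31: smallest pos >= 31 is 54 -> NA
Op 9: add NE@79 -> ring=[20:NC,54:NA,64:ND,71:NB,79:NE]
Op 10: route key 54: smallest pos >= 54 is 54 -> NA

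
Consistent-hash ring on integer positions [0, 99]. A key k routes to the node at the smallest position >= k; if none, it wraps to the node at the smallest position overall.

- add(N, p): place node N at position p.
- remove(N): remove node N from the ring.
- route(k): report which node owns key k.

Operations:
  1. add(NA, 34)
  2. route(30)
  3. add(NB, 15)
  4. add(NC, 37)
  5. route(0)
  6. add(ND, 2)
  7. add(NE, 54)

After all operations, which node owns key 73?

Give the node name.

Answer: ND

Derivation:
Op 1: add NA@34 -> ring=[34:NA]
Op 2: route key 30: smallest pos >= 30 is 34 -> NA
Op 3: add NB@15 -> ring=[15:NB,34:NA]
Op 4: add NC@37 -> ring=[15:NB,34:NA,37:NC]
Op 5: route key 0: smallest pos >= 0 is 15 -> NB
Op 6: add ND@2 -> ring=[2:ND,15:NB,34:NA,37:NC]
Op 7: add NE@54 -> ring=[2:ND,15:NB,34:NA,37:NC,54:NE]
Final route key 73: none >= 73, wrap to smallest pos 2 -> ND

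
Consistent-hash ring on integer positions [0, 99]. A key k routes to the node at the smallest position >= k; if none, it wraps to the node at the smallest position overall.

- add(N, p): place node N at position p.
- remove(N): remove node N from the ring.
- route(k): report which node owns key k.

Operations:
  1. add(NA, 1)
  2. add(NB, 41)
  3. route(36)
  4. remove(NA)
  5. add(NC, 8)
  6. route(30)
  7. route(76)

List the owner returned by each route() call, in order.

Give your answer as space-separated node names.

Op 1: add NA@1 -> ring=[1:NA]
Op 2: add NB@41 -> ring=[1:NA,41:NB]
Op 3: route key 36: smallest pos >= 36 is 41 -> NB
Op 4: remove NA -> ring=[41:NB]
Op 5: add NC@8 -> ring=[8:NC,41:NB]
Op 6: route key 30: smallest pos >= 30 is 41 -> NB
Op 7: route key 76: none >= 76, wrap to smallest pos 8 -> NC

Answer: NB NB NC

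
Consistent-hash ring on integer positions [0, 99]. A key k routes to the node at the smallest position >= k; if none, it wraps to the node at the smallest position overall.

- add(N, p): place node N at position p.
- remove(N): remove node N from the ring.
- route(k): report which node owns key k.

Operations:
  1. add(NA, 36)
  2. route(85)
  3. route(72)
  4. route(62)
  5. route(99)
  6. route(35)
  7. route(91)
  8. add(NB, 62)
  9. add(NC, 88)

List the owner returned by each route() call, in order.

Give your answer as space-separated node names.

Answer: NA NA NA NA NA NA

Derivation:
Op 1: add NA@36 -> ring=[36:NA]
Op 2: route key 85: none >= 85, wrap to smallest pos 36 -> NA
Op 3: route key 72: none >= 72, wrap to smallest pos 36 -> NA
Op 4: route key 62: none >= 62, wrap to smallest pos 36 -> NA
Op 5: route key 99: none >= 99, wrap to smallest pos 36 -> NA
Op 6: route key 35: smallest pos >= 35 is 36 -> NA
Op 7: route key 91: none >= 91, wrap to smallest pos 36 -> NA
Op 8: add NB@62 -> ring=[36:NA,62:NB]
Op 9: add NC@88 -> ring=[36:NA,62:NB,88:NC]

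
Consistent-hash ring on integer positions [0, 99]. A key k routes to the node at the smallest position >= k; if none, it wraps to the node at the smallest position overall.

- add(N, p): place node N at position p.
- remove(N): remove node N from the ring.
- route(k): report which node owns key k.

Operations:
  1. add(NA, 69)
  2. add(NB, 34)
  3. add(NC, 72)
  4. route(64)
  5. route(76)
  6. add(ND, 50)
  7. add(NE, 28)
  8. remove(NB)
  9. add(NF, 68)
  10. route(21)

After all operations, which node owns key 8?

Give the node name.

Answer: NE

Derivation:
Op 1: add NA@69 -> ring=[69:NA]
Op 2: add NB@34 -> ring=[34:NB,69:NA]
Op 3: add NC@72 -> ring=[34:NB,69:NA,72:NC]
Op 4: route key 64: smallest pos >= 64 is 69 -> NA
Op 5: route key 76: none >= 76, wrap to smallest pos 34 -> NB
Op 6: add ND@50 -> ring=[34:NB,50:ND,69:NA,72:NC]
Op 7: add NE@28 -> ring=[28:NE,34:NB,50:ND,69:NA,72:NC]
Op 8: remove NB -> ring=[28:NE,50:ND,69:NA,72:NC]
Op 9: add NF@68 -> ring=[28:NE,50:ND,68:NF,69:NA,72:NC]
Op 10: route key 21: smallest pos >= 21 is 28 -> NE
Final route key 8: smallest pos >= 8 is 28 -> NE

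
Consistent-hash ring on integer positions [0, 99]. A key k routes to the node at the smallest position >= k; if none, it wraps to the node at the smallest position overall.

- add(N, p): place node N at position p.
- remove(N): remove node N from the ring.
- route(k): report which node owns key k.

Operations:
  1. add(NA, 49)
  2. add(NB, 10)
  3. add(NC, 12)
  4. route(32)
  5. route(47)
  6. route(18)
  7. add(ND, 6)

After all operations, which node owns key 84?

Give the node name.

Op 1: add NA@49 -> ring=[49:NA]
Op 2: add NB@10 -> ring=[10:NB,49:NA]
Op 3: add NC@12 -> ring=[10:NB,12:NC,49:NA]
Op 4: route key 32: smallest pos >= 32 is 49 -> NA
Op 5: route key 47: smallest pos >= 47 is 49 -> NA
Op 6: route key 18: smallest pos >= 18 is 49 -> NA
Op 7: add ND@6 -> ring=[6:ND,10:NB,12:NC,49:NA]
Final route key 84: none >= 84, wrap to smallest pos 6 -> ND

Answer: ND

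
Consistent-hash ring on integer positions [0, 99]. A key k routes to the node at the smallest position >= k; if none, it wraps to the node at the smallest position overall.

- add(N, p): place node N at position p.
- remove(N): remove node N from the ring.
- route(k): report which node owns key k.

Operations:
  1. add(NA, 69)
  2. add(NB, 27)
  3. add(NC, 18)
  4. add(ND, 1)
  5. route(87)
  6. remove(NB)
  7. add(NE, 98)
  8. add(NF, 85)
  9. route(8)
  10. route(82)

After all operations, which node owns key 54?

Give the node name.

Op 1: add NA@69 -> ring=[69:NA]
Op 2: add NB@27 -> ring=[27:NB,69:NA]
Op 3: add NC@18 -> ring=[18:NC,27:NB,69:NA]
Op 4: add ND@1 -> ring=[1:ND,18:NC,27:NB,69:NA]
Op 5: route key 87: none >= 87, wrap to smallest pos 1 -> ND
Op 6: remove NB -> ring=[1:ND,18:NC,69:NA]
Op 7: add NE@98 -> ring=[1:ND,18:NC,69:NA,98:NE]
Op 8: add NF@85 -> ring=[1:ND,18:NC,69:NA,85:NF,98:NE]
Op 9: route key 8: smallest pos >= 8 is 18 -> NC
Op 10: route key 82: smallest pos >= 82 is 85 -> NF
Final route key 54: smallest pos >= 54 is 69 -> NA

Answer: NA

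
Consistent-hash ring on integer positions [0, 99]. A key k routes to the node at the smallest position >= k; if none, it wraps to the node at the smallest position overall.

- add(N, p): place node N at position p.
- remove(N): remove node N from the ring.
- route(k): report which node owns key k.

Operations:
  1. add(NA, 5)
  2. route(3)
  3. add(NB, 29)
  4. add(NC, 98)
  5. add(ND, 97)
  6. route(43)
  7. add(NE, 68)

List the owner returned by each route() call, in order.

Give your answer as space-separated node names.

Op 1: add NA@5 -> ring=[5:NA]
Op 2: route key 3: smallest pos >= 3 is 5 -> NA
Op 3: add NB@29 -> ring=[5:NA,29:NB]
Op 4: add NC@98 -> ring=[5:NA,29:NB,98:NC]
Op 5: add ND@97 -> ring=[5:NA,29:NB,97:ND,98:NC]
Op 6: route key 43: smallest pos >= 43 is 97 -> ND
Op 7: add NE@68 -> ring=[5:NA,29:NB,68:NE,97:ND,98:NC]

Answer: NA ND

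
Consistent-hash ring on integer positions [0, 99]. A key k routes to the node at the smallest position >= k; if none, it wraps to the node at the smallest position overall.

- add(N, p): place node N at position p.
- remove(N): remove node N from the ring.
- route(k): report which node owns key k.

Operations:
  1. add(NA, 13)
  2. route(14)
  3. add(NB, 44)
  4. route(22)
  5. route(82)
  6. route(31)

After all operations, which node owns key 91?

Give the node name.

Answer: NA

Derivation:
Op 1: add NA@13 -> ring=[13:NA]
Op 2: route key 14: none >= 14, wrap to smallest pos 13 -> NA
Op 3: add NB@44 -> ring=[13:NA,44:NB]
Op 4: route key 22: smallest pos >= 22 is 44 -> NB
Op 5: route key 82: none >= 82, wrap to smallest pos 13 -> NA
Op 6: route key 31: smallest pos >= 31 is 44 -> NB
Final route key 91: none >= 91, wrap to smallest pos 13 -> NA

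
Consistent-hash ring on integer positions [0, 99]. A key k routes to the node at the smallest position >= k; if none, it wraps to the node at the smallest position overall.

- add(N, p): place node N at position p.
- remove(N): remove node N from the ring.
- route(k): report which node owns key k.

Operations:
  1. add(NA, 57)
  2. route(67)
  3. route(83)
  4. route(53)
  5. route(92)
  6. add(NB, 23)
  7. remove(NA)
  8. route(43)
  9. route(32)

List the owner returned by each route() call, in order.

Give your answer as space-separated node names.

Op 1: add NA@57 -> ring=[57:NA]
Op 2: route key 67: none >= 67, wrap to smallest pos 57 -> NA
Op 3: route key 83: none >= 83, wrap to smallest pos 57 -> NA
Op 4: route key 53: smallest pos >= 53 is 57 -> NA
Op 5: route key 92: none >= 92, wrap to smallest pos 57 -> NA
Op 6: add NB@23 -> ring=[23:NB,57:NA]
Op 7: remove NA -> ring=[23:NB]
Op 8: route key 43: none >= 43, wrap to smallest pos 23 -> NB
Op 9: route key 32: none >= 32, wrap to smallest pos 23 -> NB

Answer: NA NA NA NA NB NB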